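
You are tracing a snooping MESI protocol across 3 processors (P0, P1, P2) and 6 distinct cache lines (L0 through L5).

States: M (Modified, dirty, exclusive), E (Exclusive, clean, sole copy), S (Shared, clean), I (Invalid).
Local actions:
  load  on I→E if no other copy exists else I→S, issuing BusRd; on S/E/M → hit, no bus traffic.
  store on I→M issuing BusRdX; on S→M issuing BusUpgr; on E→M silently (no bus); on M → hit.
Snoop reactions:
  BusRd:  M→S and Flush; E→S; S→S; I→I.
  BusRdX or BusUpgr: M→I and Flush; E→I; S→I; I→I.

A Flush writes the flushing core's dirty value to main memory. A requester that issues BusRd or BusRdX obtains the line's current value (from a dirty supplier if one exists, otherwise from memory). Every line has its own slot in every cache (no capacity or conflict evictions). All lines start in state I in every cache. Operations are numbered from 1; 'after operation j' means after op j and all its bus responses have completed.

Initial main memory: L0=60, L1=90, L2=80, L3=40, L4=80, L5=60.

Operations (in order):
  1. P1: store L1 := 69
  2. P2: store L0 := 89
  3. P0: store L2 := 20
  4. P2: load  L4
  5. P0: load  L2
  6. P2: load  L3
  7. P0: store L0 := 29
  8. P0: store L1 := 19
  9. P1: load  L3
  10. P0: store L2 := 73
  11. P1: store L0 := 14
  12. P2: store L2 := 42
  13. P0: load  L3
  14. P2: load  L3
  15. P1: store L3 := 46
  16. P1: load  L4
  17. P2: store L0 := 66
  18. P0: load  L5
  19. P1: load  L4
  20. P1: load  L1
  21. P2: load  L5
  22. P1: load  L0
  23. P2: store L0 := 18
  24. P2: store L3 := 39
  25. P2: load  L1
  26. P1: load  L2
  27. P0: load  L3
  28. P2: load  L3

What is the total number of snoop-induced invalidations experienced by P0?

[1] P1: store L1 := 69 | P0:I, P1:M(69), P2:I | bus: BusRdX
[2] P2: store L0 := 89 | P0:I, P1:I, P2:M(89) | bus: BusRdX
[3] P0: store L2 := 20 | P0:M(20), P1:I, P2:I | bus: BusRdX
[4] P2: load  L4 | P0:I, P1:I, P2:E(80) | bus: BusRd
[5] P0: load  L2 | P0:M(20), P1:I, P2:I | bus: none
[6] P2: load  L3 | P0:I, P1:I, P2:E(40) | bus: BusRd
[7] P0: store L0 := 29 | P0:M(29), P1:I, P2:I | bus: BusRdX,Flush
[8] P0: store L1 := 19 | P0:M(19), P1:I, P2:I | bus: BusRdX,Flush
[9] P1: load  L3 | P0:I, P1:S(40), P2:S(40) | bus: BusRd
[10] P0: store L2 := 73 | P0:M(73), P1:I, P2:I | bus: none
[11] P1: store L0 := 14 | P0:I, P1:M(14), P2:I | bus: BusRdX,Flush
[12] P2: store L2 := 42 | P0:I, P1:I, P2:M(42) | bus: BusRdX,Flush
[13] P0: load  L3 | P0:S(40), P1:S(40), P2:S(40) | bus: BusRd
[14] P2: load  L3 | P0:S(40), P1:S(40), P2:S(40) | bus: none
[15] P1: store L3 := 46 | P0:I, P1:M(46), P2:I | bus: BusUpgr
[16] P1: load  L4 | P0:I, P1:S(80), P2:S(80) | bus: BusRd
[17] P2: store L0 := 66 | P0:I, P1:I, P2:M(66) | bus: BusRdX,Flush
[18] P0: load  L5 | P0:E(60), P1:I, P2:I | bus: BusRd
[19] P1: load  L4 | P0:I, P1:S(80), P2:S(80) | bus: none
[20] P1: load  L1 | P0:S(19), P1:S(19), P2:I | bus: BusRd,Flush
[21] P2: load  L5 | P0:S(60), P1:I, P2:S(60) | bus: BusRd
[22] P1: load  L0 | P0:I, P1:S(66), P2:S(66) | bus: BusRd,Flush
[23] P2: store L0 := 18 | P0:I, P1:I, P2:M(18) | bus: BusUpgr
[24] P2: store L3 := 39 | P0:I, P1:I, P2:M(39) | bus: BusRdX,Flush
[25] P2: load  L1 | P0:S(19), P1:S(19), P2:S(19) | bus: BusRd
[26] P1: load  L2 | P0:I, P1:S(42), P2:S(42) | bus: BusRd,Flush
[27] P0: load  L3 | P0:S(39), P1:I, P2:S(39) | bus: BusRd,Flush
[28] P2: load  L3 | P0:S(39), P1:I, P2:S(39) | bus: none

invalidations = 3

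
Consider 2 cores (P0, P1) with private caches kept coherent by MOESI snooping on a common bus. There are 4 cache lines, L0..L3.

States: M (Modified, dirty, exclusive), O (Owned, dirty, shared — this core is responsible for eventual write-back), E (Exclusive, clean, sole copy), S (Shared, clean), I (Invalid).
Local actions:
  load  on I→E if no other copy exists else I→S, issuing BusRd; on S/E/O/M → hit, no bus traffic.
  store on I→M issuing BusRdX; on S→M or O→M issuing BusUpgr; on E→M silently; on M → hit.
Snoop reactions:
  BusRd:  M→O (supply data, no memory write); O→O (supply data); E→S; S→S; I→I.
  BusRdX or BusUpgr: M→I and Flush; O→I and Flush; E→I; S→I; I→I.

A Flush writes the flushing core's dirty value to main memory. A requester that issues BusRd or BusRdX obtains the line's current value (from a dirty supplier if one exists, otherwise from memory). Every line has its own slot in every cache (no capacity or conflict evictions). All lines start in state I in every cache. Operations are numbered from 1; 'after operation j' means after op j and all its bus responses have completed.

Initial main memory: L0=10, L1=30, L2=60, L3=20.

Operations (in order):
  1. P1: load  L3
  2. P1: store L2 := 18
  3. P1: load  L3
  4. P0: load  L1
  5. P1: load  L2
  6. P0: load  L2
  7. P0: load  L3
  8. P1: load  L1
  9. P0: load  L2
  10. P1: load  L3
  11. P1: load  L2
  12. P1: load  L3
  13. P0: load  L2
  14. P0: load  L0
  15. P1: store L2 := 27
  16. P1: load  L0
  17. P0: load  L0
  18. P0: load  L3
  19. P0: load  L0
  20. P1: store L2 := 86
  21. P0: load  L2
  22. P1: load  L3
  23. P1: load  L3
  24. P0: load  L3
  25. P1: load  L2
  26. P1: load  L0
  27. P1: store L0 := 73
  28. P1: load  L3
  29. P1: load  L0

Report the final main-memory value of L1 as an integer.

  op1 P1: load  L3 → I/E on L3; bus BusRd; mem=20
  op2 P1: store L2 := 18 → I/M on L2; bus BusRdX; mem=60
  op3 P1: load  L3 → I/E on L3; bus (none); mem=20
  op4 P0: load  L1 → E/I on L1; bus BusRd; mem=30
  op5 P1: load  L2 → I/M on L2; bus (none); mem=60
  op6 P0: load  L2 → S/O on L2; bus BusRd; mem=60
  op7 P0: load  L3 → S/S on L3; bus BusRd; mem=20
  op8 P1: load  L1 → S/S on L1; bus BusRd; mem=30
  op9 P0: load  L2 → S/O on L2; bus (none); mem=60
  op10 P1: load  L3 → S/S on L3; bus (none); mem=20
  op11 P1: load  L2 → S/O on L2; bus (none); mem=60
  op12 P1: load  L3 → S/S on L3; bus (none); mem=20
  op13 P0: load  L2 → S/O on L2; bus (none); mem=60
  op14 P0: load  L0 → E/I on L0; bus BusRd; mem=10
  op15 P1: store L2 := 27 → I/M on L2; bus BusUpgr; mem=60
  op16 P1: load  L0 → S/S on L0; bus BusRd; mem=10
  op17 P0: load  L0 → S/S on L0; bus (none); mem=10
  op18 P0: load  L3 → S/S on L3; bus (none); mem=20
  op19 P0: load  L0 → S/S on L0; bus (none); mem=10
  op20 P1: store L2 := 86 → I/M on L2; bus (none); mem=60
  op21 P0: load  L2 → S/O on L2; bus BusRd; mem=60
  op22 P1: load  L3 → S/S on L3; bus (none); mem=20
  op23 P1: load  L3 → S/S on L3; bus (none); mem=20
  op24 P0: load  L3 → S/S on L3; bus (none); mem=20
  op25 P1: load  L2 → S/O on L2; bus (none); mem=60
  op26 P1: load  L0 → S/S on L0; bus (none); mem=10
  op27 P1: store L0 := 73 → I/M on L0; bus BusUpgr; mem=10
  op28 P1: load  L3 → S/S on L3; bus (none); mem=20
  op29 P1: load  L0 → I/M on L0; bus (none); mem=10

memory[L1] = 30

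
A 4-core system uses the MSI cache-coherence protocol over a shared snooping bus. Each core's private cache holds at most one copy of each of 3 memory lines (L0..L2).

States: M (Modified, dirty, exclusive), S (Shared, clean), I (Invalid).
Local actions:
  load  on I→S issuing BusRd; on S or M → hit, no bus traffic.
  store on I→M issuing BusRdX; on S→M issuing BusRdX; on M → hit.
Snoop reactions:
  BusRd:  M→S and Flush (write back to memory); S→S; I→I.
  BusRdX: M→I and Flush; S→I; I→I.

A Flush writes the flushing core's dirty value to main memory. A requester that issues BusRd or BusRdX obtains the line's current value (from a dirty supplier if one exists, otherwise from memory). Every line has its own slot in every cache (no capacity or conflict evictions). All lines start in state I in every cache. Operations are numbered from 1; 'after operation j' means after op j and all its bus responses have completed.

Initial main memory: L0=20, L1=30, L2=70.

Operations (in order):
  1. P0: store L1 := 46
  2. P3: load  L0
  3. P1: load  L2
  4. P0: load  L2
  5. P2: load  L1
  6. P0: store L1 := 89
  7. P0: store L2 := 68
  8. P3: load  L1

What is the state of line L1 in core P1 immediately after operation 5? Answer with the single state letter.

1. P0: store L1 := 46  bus=[BusRdX]  L1: P0=M P1=I P2=I P3=I  mem[L1]=30
2. P3: load  L0  bus=[BusRd]  L0: P0=I P1=I P2=I P3=S  mem[L0]=20
3. P1: load  L2  bus=[BusRd]  L2: P0=I P1=S P2=I P3=I  mem[L2]=70
4. P0: load  L2  bus=[BusRd]  L2: P0=S P1=S P2=I P3=I  mem[L2]=70
5. P2: load  L1  bus=[BusRd,Flush]  L1: P0=S P1=I P2=S P3=I  mem[L1]=46
6. P0: store L1 := 89  bus=[BusRdX]  L1: P0=M P1=I P2=I P3=I  mem[L1]=46
7. P0: store L2 := 68  bus=[BusRdX]  L2: P0=M P1=I P2=I P3=I  mem[L2]=70
8. P3: load  L1  bus=[BusRd,Flush]  L1: P0=S P1=I P2=I P3=S  mem[L1]=89

state = I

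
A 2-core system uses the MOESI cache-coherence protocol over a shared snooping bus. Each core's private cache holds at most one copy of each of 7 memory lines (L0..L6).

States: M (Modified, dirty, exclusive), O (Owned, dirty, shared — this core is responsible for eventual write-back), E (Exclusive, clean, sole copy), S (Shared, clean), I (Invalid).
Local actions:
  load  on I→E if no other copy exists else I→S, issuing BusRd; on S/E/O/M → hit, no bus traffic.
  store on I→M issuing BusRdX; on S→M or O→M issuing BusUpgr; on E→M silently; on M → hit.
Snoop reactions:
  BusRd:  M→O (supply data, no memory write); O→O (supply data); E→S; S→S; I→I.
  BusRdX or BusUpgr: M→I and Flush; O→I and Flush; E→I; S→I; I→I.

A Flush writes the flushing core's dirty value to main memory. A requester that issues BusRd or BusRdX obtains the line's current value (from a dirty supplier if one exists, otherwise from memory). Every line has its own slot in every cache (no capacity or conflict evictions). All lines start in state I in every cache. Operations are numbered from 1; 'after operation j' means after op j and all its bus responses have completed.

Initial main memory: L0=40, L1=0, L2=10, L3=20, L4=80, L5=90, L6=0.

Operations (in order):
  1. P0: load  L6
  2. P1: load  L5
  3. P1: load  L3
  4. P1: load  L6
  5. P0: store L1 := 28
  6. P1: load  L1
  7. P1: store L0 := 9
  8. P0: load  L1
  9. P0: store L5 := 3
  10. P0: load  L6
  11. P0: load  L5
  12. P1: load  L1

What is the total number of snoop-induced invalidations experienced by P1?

1. P0: load  L6  bus=[BusRd]  L6: P0=E P1=I  mem[L6]=0
2. P1: load  L5  bus=[BusRd]  L5: P0=I P1=E  mem[L5]=90
3. P1: load  L3  bus=[BusRd]  L3: P0=I P1=E  mem[L3]=20
4. P1: load  L6  bus=[BusRd]  L6: P0=S P1=S  mem[L6]=0
5. P0: store L1 := 28  bus=[BusRdX]  L1: P0=M P1=I  mem[L1]=0
6. P1: load  L1  bus=[BusRd]  L1: P0=O P1=S  mem[L1]=0
7. P1: store L0 := 9  bus=[BusRdX]  L0: P0=I P1=M  mem[L0]=40
8. P0: load  L1  bus=[-]  L1: P0=O P1=S  mem[L1]=0
9. P0: store L5 := 3  bus=[BusRdX]  L5: P0=M P1=I  mem[L5]=90
10. P0: load  L6  bus=[-]  L6: P0=S P1=S  mem[L6]=0
11. P0: load  L5  bus=[-]  L5: P0=M P1=I  mem[L5]=90
12. P1: load  L1  bus=[-]  L1: P0=O P1=S  mem[L1]=0

invalidations = 1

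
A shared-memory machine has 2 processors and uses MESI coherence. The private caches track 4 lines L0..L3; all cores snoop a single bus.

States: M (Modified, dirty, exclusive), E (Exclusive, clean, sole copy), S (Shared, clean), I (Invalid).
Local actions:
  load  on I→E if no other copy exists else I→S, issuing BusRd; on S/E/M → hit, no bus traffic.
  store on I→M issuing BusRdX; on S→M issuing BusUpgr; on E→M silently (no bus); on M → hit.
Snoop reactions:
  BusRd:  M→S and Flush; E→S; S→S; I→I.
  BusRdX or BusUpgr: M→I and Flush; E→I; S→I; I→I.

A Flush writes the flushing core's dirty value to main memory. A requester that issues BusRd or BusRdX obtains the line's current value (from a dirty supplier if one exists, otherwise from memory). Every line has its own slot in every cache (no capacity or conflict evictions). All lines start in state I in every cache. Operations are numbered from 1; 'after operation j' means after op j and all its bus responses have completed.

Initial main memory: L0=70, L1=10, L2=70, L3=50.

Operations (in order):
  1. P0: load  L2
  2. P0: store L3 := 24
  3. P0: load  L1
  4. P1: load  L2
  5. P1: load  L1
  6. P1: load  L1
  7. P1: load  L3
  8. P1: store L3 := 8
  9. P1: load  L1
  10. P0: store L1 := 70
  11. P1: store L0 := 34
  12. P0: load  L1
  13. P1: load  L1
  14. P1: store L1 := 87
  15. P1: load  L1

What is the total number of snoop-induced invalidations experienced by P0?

invalidations = 2

[1] P0: load  L2 | P0:E(70), P1:I | bus: BusRd
[2] P0: store L3 := 24 | P0:M(24), P1:I | bus: BusRdX
[3] P0: load  L1 | P0:E(10), P1:I | bus: BusRd
[4] P1: load  L2 | P0:S(70), P1:S(70) | bus: BusRd
[5] P1: load  L1 | P0:S(10), P1:S(10) | bus: BusRd
[6] P1: load  L1 | P0:S(10), P1:S(10) | bus: none
[7] P1: load  L3 | P0:S(24), P1:S(24) | bus: BusRd,Flush
[8] P1: store L3 := 8 | P0:I, P1:M(8) | bus: BusUpgr
[9] P1: load  L1 | P0:S(10), P1:S(10) | bus: none
[10] P0: store L1 := 70 | P0:M(70), P1:I | bus: BusUpgr
[11] P1: store L0 := 34 | P0:I, P1:M(34) | bus: BusRdX
[12] P0: load  L1 | P0:M(70), P1:I | bus: none
[13] P1: load  L1 | P0:S(70), P1:S(70) | bus: BusRd,Flush
[14] P1: store L1 := 87 | P0:I, P1:M(87) | bus: BusUpgr
[15] P1: load  L1 | P0:I, P1:M(87) | bus: none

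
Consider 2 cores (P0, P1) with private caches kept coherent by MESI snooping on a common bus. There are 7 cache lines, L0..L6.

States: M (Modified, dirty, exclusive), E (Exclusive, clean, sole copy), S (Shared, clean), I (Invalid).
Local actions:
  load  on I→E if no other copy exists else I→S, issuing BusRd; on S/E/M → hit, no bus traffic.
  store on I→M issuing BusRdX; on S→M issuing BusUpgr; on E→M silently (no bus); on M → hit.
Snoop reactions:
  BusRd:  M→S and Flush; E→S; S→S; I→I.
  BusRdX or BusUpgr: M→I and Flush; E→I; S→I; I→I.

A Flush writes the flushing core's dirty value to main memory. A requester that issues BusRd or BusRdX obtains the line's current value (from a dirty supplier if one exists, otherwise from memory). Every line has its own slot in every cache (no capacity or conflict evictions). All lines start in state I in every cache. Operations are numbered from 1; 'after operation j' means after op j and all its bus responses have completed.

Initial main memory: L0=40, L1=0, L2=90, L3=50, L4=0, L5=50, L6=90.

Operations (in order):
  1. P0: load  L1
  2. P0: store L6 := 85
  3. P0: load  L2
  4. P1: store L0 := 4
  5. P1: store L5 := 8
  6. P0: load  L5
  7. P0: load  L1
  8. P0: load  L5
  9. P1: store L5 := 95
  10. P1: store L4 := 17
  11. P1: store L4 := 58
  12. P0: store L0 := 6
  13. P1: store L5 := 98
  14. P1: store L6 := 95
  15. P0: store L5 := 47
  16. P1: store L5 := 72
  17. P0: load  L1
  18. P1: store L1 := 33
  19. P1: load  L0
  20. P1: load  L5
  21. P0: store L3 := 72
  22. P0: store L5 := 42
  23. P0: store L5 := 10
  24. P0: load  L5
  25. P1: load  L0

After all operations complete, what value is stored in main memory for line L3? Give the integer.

memory[L3] = 50

  op1 P0: load  L1 → E/I on L1; bus BusRd; mem=0
  op2 P0: store L6 := 85 → M/I on L6; bus BusRdX; mem=90
  op3 P0: load  L2 → E/I on L2; bus BusRd; mem=90
  op4 P1: store L0 := 4 → I/M on L0; bus BusRdX; mem=40
  op5 P1: store L5 := 8 → I/M on L5; bus BusRdX; mem=50
  op6 P0: load  L5 → S/S on L5; bus BusRd Flush; mem=8
  op7 P0: load  L1 → E/I on L1; bus (none); mem=0
  op8 P0: load  L5 → S/S on L5; bus (none); mem=8
  op9 P1: store L5 := 95 → I/M on L5; bus BusUpgr; mem=8
  op10 P1: store L4 := 17 → I/M on L4; bus BusRdX; mem=0
  op11 P1: store L4 := 58 → I/M on L4; bus (none); mem=0
  op12 P0: store L0 := 6 → M/I on L0; bus BusRdX Flush; mem=4
  op13 P1: store L5 := 98 → I/M on L5; bus (none); mem=8
  op14 P1: store L6 := 95 → I/M on L6; bus BusRdX Flush; mem=85
  op15 P0: store L5 := 47 → M/I on L5; bus BusRdX Flush; mem=98
  op16 P1: store L5 := 72 → I/M on L5; bus BusRdX Flush; mem=47
  op17 P0: load  L1 → E/I on L1; bus (none); mem=0
  op18 P1: store L1 := 33 → I/M on L1; bus BusRdX; mem=0
  op19 P1: load  L0 → S/S on L0; bus BusRd Flush; mem=6
  op20 P1: load  L5 → I/M on L5; bus (none); mem=47
  op21 P0: store L3 := 72 → M/I on L3; bus BusRdX; mem=50
  op22 P0: store L5 := 42 → M/I on L5; bus BusRdX Flush; mem=72
  op23 P0: store L5 := 10 → M/I on L5; bus (none); mem=72
  op24 P0: load  L5 → M/I on L5; bus (none); mem=72
  op25 P1: load  L0 → S/S on L0; bus (none); mem=6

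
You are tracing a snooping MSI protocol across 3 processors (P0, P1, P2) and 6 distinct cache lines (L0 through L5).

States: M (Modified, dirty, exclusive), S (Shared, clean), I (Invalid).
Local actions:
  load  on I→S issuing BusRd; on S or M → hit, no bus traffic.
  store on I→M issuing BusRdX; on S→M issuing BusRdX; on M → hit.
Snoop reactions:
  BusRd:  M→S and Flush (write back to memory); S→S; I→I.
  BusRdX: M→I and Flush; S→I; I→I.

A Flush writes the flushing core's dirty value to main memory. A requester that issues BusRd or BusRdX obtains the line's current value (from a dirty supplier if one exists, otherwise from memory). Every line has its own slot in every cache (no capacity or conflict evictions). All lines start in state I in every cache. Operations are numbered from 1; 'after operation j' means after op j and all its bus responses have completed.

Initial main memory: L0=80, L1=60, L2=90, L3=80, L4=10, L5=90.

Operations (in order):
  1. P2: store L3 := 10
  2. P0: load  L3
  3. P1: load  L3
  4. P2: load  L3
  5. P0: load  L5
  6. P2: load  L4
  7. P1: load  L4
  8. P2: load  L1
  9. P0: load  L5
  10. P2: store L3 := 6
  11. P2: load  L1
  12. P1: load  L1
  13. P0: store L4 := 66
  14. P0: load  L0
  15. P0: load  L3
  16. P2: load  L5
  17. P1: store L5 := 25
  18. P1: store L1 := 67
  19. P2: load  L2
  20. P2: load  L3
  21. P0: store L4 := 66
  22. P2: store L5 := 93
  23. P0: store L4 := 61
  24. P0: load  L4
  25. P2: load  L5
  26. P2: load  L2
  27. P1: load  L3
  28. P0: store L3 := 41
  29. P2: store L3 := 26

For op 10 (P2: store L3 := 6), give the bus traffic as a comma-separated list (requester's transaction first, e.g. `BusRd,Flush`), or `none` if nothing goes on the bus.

bus = BusRdX

  op1 P2: store L3 := 10 → I/I/M on L3; bus BusRdX; mem=80
  op2 P0: load  L3 → S/I/S on L3; bus BusRd Flush; mem=10
  op3 P1: load  L3 → S/S/S on L3; bus BusRd; mem=10
  op4 P2: load  L3 → S/S/S on L3; bus (none); mem=10
  op5 P0: load  L5 → S/I/I on L5; bus BusRd; mem=90
  op6 P2: load  L4 → I/I/S on L4; bus BusRd; mem=10
  op7 P1: load  L4 → I/S/S on L4; bus BusRd; mem=10
  op8 P2: load  L1 → I/I/S on L1; bus BusRd; mem=60
  op9 P0: load  L5 → S/I/I on L5; bus (none); mem=90
  op10 P2: store L3 := 6 → I/I/M on L3; bus BusRdX; mem=10
  op11 P2: load  L1 → I/I/S on L1; bus (none); mem=60
  op12 P1: load  L1 → I/S/S on L1; bus BusRd; mem=60
  op13 P0: store L4 := 66 → M/I/I on L4; bus BusRdX; mem=10
  op14 P0: load  L0 → S/I/I on L0; bus BusRd; mem=80
  op15 P0: load  L3 → S/I/S on L3; bus BusRd Flush; mem=6
  op16 P2: load  L5 → S/I/S on L5; bus BusRd; mem=90
  op17 P1: store L5 := 25 → I/M/I on L5; bus BusRdX; mem=90
  op18 P1: store L1 := 67 → I/M/I on L1; bus BusRdX; mem=60
  op19 P2: load  L2 → I/I/S on L2; bus BusRd; mem=90
  op20 P2: load  L3 → S/I/S on L3; bus (none); mem=6
  op21 P0: store L4 := 66 → M/I/I on L4; bus (none); mem=10
  op22 P2: store L5 := 93 → I/I/M on L5; bus BusRdX Flush; mem=25
  op23 P0: store L4 := 61 → M/I/I on L4; bus (none); mem=10
  op24 P0: load  L4 → M/I/I on L4; bus (none); mem=10
  op25 P2: load  L5 → I/I/M on L5; bus (none); mem=25
  op26 P2: load  L2 → I/I/S on L2; bus (none); mem=90
  op27 P1: load  L3 → S/S/S on L3; bus BusRd; mem=6
  op28 P0: store L3 := 41 → M/I/I on L3; bus BusRdX; mem=6
  op29 P2: store L3 := 26 → I/I/M on L3; bus BusRdX Flush; mem=41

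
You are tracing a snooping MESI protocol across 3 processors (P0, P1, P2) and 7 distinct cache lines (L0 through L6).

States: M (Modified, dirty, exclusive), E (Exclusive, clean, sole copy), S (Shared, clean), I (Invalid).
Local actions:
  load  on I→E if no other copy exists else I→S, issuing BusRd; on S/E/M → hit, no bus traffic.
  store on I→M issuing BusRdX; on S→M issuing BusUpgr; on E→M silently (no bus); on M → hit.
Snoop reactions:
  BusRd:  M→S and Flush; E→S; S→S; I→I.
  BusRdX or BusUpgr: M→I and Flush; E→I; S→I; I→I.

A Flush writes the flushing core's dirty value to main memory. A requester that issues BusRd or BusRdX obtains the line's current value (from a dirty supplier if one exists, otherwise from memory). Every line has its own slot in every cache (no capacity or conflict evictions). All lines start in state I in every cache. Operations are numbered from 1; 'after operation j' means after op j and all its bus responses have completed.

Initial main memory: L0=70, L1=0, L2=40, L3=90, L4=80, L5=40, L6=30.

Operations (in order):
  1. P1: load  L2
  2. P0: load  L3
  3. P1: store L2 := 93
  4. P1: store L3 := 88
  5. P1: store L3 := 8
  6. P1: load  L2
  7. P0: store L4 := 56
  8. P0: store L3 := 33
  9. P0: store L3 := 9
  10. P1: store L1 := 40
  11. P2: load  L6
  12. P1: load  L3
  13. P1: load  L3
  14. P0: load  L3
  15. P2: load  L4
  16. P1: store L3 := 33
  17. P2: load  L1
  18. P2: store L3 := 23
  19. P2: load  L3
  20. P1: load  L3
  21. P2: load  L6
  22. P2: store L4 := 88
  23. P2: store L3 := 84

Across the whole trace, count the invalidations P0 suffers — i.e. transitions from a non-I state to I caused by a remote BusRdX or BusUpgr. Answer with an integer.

  op1 P1: load  L2 → I/E/I on L2; bus BusRd; mem=40
  op2 P0: load  L3 → E/I/I on L3; bus BusRd; mem=90
  op3 P1: store L2 := 93 → I/M/I on L2; bus (none); mem=40
  op4 P1: store L3 := 88 → I/M/I on L3; bus BusRdX; mem=90
  op5 P1: store L3 := 8 → I/M/I on L3; bus (none); mem=90
  op6 P1: load  L2 → I/M/I on L2; bus (none); mem=40
  op7 P0: store L4 := 56 → M/I/I on L4; bus BusRdX; mem=80
  op8 P0: store L3 := 33 → M/I/I on L3; bus BusRdX Flush; mem=8
  op9 P0: store L3 := 9 → M/I/I on L3; bus (none); mem=8
  op10 P1: store L1 := 40 → I/M/I on L1; bus BusRdX; mem=0
  op11 P2: load  L6 → I/I/E on L6; bus BusRd; mem=30
  op12 P1: load  L3 → S/S/I on L3; bus BusRd Flush; mem=9
  op13 P1: load  L3 → S/S/I on L3; bus (none); mem=9
  op14 P0: load  L3 → S/S/I on L3; bus (none); mem=9
  op15 P2: load  L4 → S/I/S on L4; bus BusRd Flush; mem=56
  op16 P1: store L3 := 33 → I/M/I on L3; bus BusUpgr; mem=9
  op17 P2: load  L1 → I/S/S on L1; bus BusRd Flush; mem=40
  op18 P2: store L3 := 23 → I/I/M on L3; bus BusRdX Flush; mem=33
  op19 P2: load  L3 → I/I/M on L3; bus (none); mem=33
  op20 P1: load  L3 → I/S/S on L3; bus BusRd Flush; mem=23
  op21 P2: load  L6 → I/I/E on L6; bus (none); mem=30
  op22 P2: store L4 := 88 → I/I/M on L4; bus BusUpgr; mem=56
  op23 P2: store L3 := 84 → I/I/M on L3; bus BusUpgr; mem=23

invalidations = 3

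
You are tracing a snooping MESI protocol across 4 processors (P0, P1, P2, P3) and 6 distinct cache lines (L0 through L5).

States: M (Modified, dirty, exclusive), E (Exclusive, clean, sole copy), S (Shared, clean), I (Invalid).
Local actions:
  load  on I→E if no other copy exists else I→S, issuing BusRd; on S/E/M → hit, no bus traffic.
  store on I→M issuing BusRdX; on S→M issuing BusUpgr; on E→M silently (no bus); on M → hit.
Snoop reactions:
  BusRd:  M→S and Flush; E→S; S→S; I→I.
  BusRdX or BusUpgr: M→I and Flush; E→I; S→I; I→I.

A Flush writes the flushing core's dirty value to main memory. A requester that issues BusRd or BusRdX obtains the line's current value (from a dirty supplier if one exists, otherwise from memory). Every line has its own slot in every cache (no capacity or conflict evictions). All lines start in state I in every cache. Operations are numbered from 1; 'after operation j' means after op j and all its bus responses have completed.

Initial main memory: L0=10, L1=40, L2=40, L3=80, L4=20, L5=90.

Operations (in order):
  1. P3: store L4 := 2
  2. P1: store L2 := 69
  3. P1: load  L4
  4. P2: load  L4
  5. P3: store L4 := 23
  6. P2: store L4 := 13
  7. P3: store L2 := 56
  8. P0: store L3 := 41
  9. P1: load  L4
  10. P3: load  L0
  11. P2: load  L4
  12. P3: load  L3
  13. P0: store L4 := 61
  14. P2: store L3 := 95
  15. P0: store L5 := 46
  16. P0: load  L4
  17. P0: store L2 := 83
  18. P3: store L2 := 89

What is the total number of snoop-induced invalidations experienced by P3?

invalidations = 3

[1] P3: store L4 := 2 | P0:I, P1:I, P2:I, P3:M(2) | bus: BusRdX
[2] P1: store L2 := 69 | P0:I, P1:M(69), P2:I, P3:I | bus: BusRdX
[3] P1: load  L4 | P0:I, P1:S(2), P2:I, P3:S(2) | bus: BusRd,Flush
[4] P2: load  L4 | P0:I, P1:S(2), P2:S(2), P3:S(2) | bus: BusRd
[5] P3: store L4 := 23 | P0:I, P1:I, P2:I, P3:M(23) | bus: BusUpgr
[6] P2: store L4 := 13 | P0:I, P1:I, P2:M(13), P3:I | bus: BusRdX,Flush
[7] P3: store L2 := 56 | P0:I, P1:I, P2:I, P3:M(56) | bus: BusRdX,Flush
[8] P0: store L3 := 41 | P0:M(41), P1:I, P2:I, P3:I | bus: BusRdX
[9] P1: load  L4 | P0:I, P1:S(13), P2:S(13), P3:I | bus: BusRd,Flush
[10] P3: load  L0 | P0:I, P1:I, P2:I, P3:E(10) | bus: BusRd
[11] P2: load  L4 | P0:I, P1:S(13), P2:S(13), P3:I | bus: none
[12] P3: load  L3 | P0:S(41), P1:I, P2:I, P3:S(41) | bus: BusRd,Flush
[13] P0: store L4 := 61 | P0:M(61), P1:I, P2:I, P3:I | bus: BusRdX
[14] P2: store L3 := 95 | P0:I, P1:I, P2:M(95), P3:I | bus: BusRdX
[15] P0: store L5 := 46 | P0:M(46), P1:I, P2:I, P3:I | bus: BusRdX
[16] P0: load  L4 | P0:M(61), P1:I, P2:I, P3:I | bus: none
[17] P0: store L2 := 83 | P0:M(83), P1:I, P2:I, P3:I | bus: BusRdX,Flush
[18] P3: store L2 := 89 | P0:I, P1:I, P2:I, P3:M(89) | bus: BusRdX,Flush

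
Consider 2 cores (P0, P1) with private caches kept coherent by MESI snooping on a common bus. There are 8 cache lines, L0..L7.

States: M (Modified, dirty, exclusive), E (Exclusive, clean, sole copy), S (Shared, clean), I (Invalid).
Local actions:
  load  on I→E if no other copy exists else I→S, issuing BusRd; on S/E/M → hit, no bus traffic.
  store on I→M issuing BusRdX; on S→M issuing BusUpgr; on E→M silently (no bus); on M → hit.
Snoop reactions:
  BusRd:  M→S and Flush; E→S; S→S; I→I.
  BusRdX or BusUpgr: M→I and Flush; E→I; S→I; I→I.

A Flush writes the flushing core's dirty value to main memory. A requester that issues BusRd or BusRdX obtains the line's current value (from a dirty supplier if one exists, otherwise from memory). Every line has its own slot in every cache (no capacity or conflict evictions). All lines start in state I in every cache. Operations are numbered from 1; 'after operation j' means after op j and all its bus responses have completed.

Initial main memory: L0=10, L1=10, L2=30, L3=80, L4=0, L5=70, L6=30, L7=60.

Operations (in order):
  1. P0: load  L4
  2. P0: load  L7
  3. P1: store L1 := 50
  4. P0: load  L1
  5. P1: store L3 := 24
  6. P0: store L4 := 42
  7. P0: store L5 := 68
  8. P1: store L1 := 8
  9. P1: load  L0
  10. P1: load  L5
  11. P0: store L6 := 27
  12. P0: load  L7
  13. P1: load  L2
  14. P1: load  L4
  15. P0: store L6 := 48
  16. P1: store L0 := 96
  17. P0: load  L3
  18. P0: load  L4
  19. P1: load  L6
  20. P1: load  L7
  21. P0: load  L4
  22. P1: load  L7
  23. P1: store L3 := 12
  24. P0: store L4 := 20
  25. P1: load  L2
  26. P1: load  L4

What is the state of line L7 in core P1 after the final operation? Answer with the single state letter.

step 1: P0: load  L4  ⟶  EI  (L4)  txn=BusRd  M[L4]=0
step 2: P0: load  L7  ⟶  EI  (L7)  txn=BusRd  M[L7]=60
step 3: P1: store L1 := 50  ⟶  IM  (L1)  txn=BusRdX  M[L1]=10
step 4: P0: load  L1  ⟶  SS  (L1)  txn=BusRd+Flush  M[L1]=50
step 5: P1: store L3 := 24  ⟶  IM  (L3)  txn=BusRdX  M[L3]=80
step 6: P0: store L4 := 42  ⟶  MI  (L4)  txn=∅  M[L4]=0
step 7: P0: store L5 := 68  ⟶  MI  (L5)  txn=BusRdX  M[L5]=70
step 8: P1: store L1 := 8  ⟶  IM  (L1)  txn=BusUpgr  M[L1]=50
step 9: P1: load  L0  ⟶  IE  (L0)  txn=BusRd  M[L0]=10
step 10: P1: load  L5  ⟶  SS  (L5)  txn=BusRd+Flush  M[L5]=68
step 11: P0: store L6 := 27  ⟶  MI  (L6)  txn=BusRdX  M[L6]=30
step 12: P0: load  L7  ⟶  EI  (L7)  txn=∅  M[L7]=60
step 13: P1: load  L2  ⟶  IE  (L2)  txn=BusRd  M[L2]=30
step 14: P1: load  L4  ⟶  SS  (L4)  txn=BusRd+Flush  M[L4]=42
step 15: P0: store L6 := 48  ⟶  MI  (L6)  txn=∅  M[L6]=30
step 16: P1: store L0 := 96  ⟶  IM  (L0)  txn=∅  M[L0]=10
step 17: P0: load  L3  ⟶  SS  (L3)  txn=BusRd+Flush  M[L3]=24
step 18: P0: load  L4  ⟶  SS  (L4)  txn=∅  M[L4]=42
step 19: P1: load  L6  ⟶  SS  (L6)  txn=BusRd+Flush  M[L6]=48
step 20: P1: load  L7  ⟶  SS  (L7)  txn=BusRd  M[L7]=60
step 21: P0: load  L4  ⟶  SS  (L4)  txn=∅  M[L4]=42
step 22: P1: load  L7  ⟶  SS  (L7)  txn=∅  M[L7]=60
step 23: P1: store L3 := 12  ⟶  IM  (L3)  txn=BusUpgr  M[L3]=24
step 24: P0: store L4 := 20  ⟶  MI  (L4)  txn=BusUpgr  M[L4]=42
step 25: P1: load  L2  ⟶  IE  (L2)  txn=∅  M[L2]=30
step 26: P1: load  L4  ⟶  SS  (L4)  txn=BusRd+Flush  M[L4]=20

state = S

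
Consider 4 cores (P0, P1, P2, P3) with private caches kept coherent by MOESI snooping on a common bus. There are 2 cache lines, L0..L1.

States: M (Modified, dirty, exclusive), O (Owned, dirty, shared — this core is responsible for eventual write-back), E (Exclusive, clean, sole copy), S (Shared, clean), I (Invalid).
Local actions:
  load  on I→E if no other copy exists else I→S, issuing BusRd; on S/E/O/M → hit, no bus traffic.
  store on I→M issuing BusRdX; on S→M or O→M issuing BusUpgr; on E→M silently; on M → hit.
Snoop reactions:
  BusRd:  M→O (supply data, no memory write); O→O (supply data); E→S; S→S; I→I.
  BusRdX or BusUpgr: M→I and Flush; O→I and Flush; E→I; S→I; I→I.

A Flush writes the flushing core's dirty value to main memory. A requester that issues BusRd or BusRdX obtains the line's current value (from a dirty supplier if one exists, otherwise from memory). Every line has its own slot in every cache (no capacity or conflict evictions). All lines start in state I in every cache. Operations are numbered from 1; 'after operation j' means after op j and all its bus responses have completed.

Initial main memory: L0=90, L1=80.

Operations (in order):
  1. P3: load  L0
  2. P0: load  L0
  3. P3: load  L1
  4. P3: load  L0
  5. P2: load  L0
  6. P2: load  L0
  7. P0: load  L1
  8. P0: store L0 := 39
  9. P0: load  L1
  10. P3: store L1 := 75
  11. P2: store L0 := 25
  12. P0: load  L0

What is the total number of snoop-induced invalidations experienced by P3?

invalidations = 1

[1] P3: load  L0 | P0:I, P1:I, P2:I, P3:E(90) | bus: BusRd
[2] P0: load  L0 | P0:S(90), P1:I, P2:I, P3:S(90) | bus: BusRd
[3] P3: load  L1 | P0:I, P1:I, P2:I, P3:E(80) | bus: BusRd
[4] P3: load  L0 | P0:S(90), P1:I, P2:I, P3:S(90) | bus: none
[5] P2: load  L0 | P0:S(90), P1:I, P2:S(90), P3:S(90) | bus: BusRd
[6] P2: load  L0 | P0:S(90), P1:I, P2:S(90), P3:S(90) | bus: none
[7] P0: load  L1 | P0:S(80), P1:I, P2:I, P3:S(80) | bus: BusRd
[8] P0: store L0 := 39 | P0:M(39), P1:I, P2:I, P3:I | bus: BusUpgr
[9] P0: load  L1 | P0:S(80), P1:I, P2:I, P3:S(80) | bus: none
[10] P3: store L1 := 75 | P0:I, P1:I, P2:I, P3:M(75) | bus: BusUpgr
[11] P2: store L0 := 25 | P0:I, P1:I, P2:M(25), P3:I | bus: BusRdX,Flush
[12] P0: load  L0 | P0:S(25), P1:I, P2:O(25), P3:I | bus: BusRd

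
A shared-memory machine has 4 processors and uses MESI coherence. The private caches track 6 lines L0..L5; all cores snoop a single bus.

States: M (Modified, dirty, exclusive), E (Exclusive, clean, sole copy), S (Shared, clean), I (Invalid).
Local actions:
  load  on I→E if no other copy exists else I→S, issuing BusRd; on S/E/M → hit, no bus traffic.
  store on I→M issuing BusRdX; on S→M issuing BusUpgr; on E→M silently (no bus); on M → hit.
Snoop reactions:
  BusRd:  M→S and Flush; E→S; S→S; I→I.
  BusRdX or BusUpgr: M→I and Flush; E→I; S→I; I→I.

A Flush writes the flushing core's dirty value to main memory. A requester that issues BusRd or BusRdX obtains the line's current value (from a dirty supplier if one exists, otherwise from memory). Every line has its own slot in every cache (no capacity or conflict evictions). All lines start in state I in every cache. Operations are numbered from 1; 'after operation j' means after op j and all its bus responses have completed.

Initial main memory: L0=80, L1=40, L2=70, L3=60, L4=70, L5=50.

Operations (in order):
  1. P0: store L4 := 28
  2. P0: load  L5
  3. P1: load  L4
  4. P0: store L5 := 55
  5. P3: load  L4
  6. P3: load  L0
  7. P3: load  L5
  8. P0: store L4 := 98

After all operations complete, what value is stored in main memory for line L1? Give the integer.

memory[L1] = 40

step 1: P0: store L4 := 28  ⟶  MIII  (L4)  txn=BusRdX  M[L4]=70
step 2: P0: load  L5  ⟶  EIII  (L5)  txn=BusRd  M[L5]=50
step 3: P1: load  L4  ⟶  SSII  (L4)  txn=BusRd+Flush  M[L4]=28
step 4: P0: store L5 := 55  ⟶  MIII  (L5)  txn=∅  M[L5]=50
step 5: P3: load  L4  ⟶  SSIS  (L4)  txn=BusRd  M[L4]=28
step 6: P3: load  L0  ⟶  IIIE  (L0)  txn=BusRd  M[L0]=80
step 7: P3: load  L5  ⟶  SIIS  (L5)  txn=BusRd+Flush  M[L5]=55
step 8: P0: store L4 := 98  ⟶  MIII  (L4)  txn=BusUpgr  M[L4]=28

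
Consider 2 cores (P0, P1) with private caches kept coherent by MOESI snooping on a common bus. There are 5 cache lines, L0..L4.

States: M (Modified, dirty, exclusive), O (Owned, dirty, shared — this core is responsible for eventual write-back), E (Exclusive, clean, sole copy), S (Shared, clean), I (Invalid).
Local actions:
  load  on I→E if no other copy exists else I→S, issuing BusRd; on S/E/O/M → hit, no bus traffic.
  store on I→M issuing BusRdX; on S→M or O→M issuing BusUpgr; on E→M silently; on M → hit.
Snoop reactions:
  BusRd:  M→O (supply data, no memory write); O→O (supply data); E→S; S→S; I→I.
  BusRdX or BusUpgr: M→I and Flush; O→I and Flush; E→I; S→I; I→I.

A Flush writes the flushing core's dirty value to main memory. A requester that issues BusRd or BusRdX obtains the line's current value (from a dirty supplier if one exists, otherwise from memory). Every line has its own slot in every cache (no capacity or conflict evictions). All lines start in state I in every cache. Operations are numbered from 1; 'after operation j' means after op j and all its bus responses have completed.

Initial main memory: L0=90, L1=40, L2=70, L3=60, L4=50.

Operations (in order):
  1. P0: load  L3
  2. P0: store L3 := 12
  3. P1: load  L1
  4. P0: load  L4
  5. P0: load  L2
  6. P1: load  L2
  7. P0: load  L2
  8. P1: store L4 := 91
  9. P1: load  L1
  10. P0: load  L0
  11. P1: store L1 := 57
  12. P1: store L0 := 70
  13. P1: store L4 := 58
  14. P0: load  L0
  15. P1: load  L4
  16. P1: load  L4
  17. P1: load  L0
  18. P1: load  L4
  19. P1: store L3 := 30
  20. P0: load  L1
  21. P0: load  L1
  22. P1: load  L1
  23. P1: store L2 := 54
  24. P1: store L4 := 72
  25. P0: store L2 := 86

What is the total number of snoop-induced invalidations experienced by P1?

  op1 P0: load  L3 → E/I on L3; bus BusRd; mem=60
  op2 P0: store L3 := 12 → M/I on L3; bus (none); mem=60
  op3 P1: load  L1 → I/E on L1; bus BusRd; mem=40
  op4 P0: load  L4 → E/I on L4; bus BusRd; mem=50
  op5 P0: load  L2 → E/I on L2; bus BusRd; mem=70
  op6 P1: load  L2 → S/S on L2; bus BusRd; mem=70
  op7 P0: load  L2 → S/S on L2; bus (none); mem=70
  op8 P1: store L4 := 91 → I/M on L4; bus BusRdX; mem=50
  op9 P1: load  L1 → I/E on L1; bus (none); mem=40
  op10 P0: load  L0 → E/I on L0; bus BusRd; mem=90
  op11 P1: store L1 := 57 → I/M on L1; bus (none); mem=40
  op12 P1: store L0 := 70 → I/M on L0; bus BusRdX; mem=90
  op13 P1: store L4 := 58 → I/M on L4; bus (none); mem=50
  op14 P0: load  L0 → S/O on L0; bus BusRd; mem=90
  op15 P1: load  L4 → I/M on L4; bus (none); mem=50
  op16 P1: load  L4 → I/M on L4; bus (none); mem=50
  op17 P1: load  L0 → S/O on L0; bus (none); mem=90
  op18 P1: load  L4 → I/M on L4; bus (none); mem=50
  op19 P1: store L3 := 30 → I/M on L3; bus BusRdX Flush; mem=12
  op20 P0: load  L1 → S/O on L1; bus BusRd; mem=40
  op21 P0: load  L1 → S/O on L1; bus (none); mem=40
  op22 P1: load  L1 → S/O on L1; bus (none); mem=40
  op23 P1: store L2 := 54 → I/M on L2; bus BusUpgr; mem=70
  op24 P1: store L4 := 72 → I/M on L4; bus (none); mem=50
  op25 P0: store L2 := 86 → M/I on L2; bus BusRdX Flush; mem=54

invalidations = 1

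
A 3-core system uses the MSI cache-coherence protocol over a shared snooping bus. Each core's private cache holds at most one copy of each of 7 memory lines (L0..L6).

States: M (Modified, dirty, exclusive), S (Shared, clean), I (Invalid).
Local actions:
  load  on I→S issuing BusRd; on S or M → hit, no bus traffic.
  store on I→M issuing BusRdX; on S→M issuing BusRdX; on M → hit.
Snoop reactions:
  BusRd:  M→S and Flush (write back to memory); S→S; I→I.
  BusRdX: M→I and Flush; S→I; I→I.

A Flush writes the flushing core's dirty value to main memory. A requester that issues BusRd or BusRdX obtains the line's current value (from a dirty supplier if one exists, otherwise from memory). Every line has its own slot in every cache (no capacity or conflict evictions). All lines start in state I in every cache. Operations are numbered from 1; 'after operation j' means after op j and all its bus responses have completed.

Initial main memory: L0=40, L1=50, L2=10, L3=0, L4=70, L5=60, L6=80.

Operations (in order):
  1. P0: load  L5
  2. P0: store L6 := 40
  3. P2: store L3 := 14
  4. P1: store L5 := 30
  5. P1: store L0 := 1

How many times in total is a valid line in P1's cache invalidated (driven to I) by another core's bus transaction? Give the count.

invalidations = 0

1. P0: load  L5  bus=[BusRd]  L5: P0=S P1=I P2=I  mem[L5]=60
2. P0: store L6 := 40  bus=[BusRdX]  L6: P0=M P1=I P2=I  mem[L6]=80
3. P2: store L3 := 14  bus=[BusRdX]  L3: P0=I P1=I P2=M  mem[L3]=0
4. P1: store L5 := 30  bus=[BusRdX]  L5: P0=I P1=M P2=I  mem[L5]=60
5. P1: store L0 := 1  bus=[BusRdX]  L0: P0=I P1=M P2=I  mem[L0]=40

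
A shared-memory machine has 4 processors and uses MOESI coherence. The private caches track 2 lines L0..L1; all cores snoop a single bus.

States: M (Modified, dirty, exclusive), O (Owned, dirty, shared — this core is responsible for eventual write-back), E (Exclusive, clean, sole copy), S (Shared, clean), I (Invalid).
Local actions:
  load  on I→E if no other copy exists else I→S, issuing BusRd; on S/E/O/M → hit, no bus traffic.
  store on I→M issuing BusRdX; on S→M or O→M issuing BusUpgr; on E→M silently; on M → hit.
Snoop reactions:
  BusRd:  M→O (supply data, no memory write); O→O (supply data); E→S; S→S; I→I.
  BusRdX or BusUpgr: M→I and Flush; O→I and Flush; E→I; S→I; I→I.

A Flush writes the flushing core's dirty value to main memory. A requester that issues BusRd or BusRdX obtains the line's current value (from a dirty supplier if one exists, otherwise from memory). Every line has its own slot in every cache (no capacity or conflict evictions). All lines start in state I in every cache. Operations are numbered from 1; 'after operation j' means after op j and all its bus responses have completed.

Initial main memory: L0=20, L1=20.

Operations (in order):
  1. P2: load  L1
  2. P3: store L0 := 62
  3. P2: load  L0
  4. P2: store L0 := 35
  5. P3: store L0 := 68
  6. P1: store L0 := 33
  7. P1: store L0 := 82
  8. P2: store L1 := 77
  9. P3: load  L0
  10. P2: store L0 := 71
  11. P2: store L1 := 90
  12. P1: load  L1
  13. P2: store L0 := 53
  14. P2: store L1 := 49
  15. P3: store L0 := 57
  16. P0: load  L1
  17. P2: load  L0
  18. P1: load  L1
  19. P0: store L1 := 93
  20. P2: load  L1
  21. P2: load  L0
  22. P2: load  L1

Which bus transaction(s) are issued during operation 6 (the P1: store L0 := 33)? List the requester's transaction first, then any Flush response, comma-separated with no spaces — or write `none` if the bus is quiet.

[1] P2: load  L1 | P0:I, P1:I, P2:E(20), P3:I | bus: BusRd
[2] P3: store L0 := 62 | P0:I, P1:I, P2:I, P3:M(62) | bus: BusRdX
[3] P2: load  L0 | P0:I, P1:I, P2:S(62), P3:O(62) | bus: BusRd
[4] P2: store L0 := 35 | P0:I, P1:I, P2:M(35), P3:I | bus: BusUpgr,Flush
[5] P3: store L0 := 68 | P0:I, P1:I, P2:I, P3:M(68) | bus: BusRdX,Flush
[6] P1: store L0 := 33 | P0:I, P1:M(33), P2:I, P3:I | bus: BusRdX,Flush
[7] P1: store L0 := 82 | P0:I, P1:M(82), P2:I, P3:I | bus: none
[8] P2: store L1 := 77 | P0:I, P1:I, P2:M(77), P3:I | bus: none
[9] P3: load  L0 | P0:I, P1:O(82), P2:I, P3:S(82) | bus: BusRd
[10] P2: store L0 := 71 | P0:I, P1:I, P2:M(71), P3:I | bus: BusRdX,Flush
[11] P2: store L1 := 90 | P0:I, P1:I, P2:M(90), P3:I | bus: none
[12] P1: load  L1 | P0:I, P1:S(90), P2:O(90), P3:I | bus: BusRd
[13] P2: store L0 := 53 | P0:I, P1:I, P2:M(53), P3:I | bus: none
[14] P2: store L1 := 49 | P0:I, P1:I, P2:M(49), P3:I | bus: BusUpgr
[15] P3: store L0 := 57 | P0:I, P1:I, P2:I, P3:M(57) | bus: BusRdX,Flush
[16] P0: load  L1 | P0:S(49), P1:I, P2:O(49), P3:I | bus: BusRd
[17] P2: load  L0 | P0:I, P1:I, P2:S(57), P3:O(57) | bus: BusRd
[18] P1: load  L1 | P0:S(49), P1:S(49), P2:O(49), P3:I | bus: BusRd
[19] P0: store L1 := 93 | P0:M(93), P1:I, P2:I, P3:I | bus: BusUpgr,Flush
[20] P2: load  L1 | P0:O(93), P1:I, P2:S(93), P3:I | bus: BusRd
[21] P2: load  L0 | P0:I, P1:I, P2:S(57), P3:O(57) | bus: none
[22] P2: load  L1 | P0:O(93), P1:I, P2:S(93), P3:I | bus: none

bus = BusRdX,Flush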